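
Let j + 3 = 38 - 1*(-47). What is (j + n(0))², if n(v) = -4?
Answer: 6084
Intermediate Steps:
j = 82 (j = -3 + (38 - 1*(-47)) = -3 + (38 + 47) = -3 + 85 = 82)
(j + n(0))² = (82 - 4)² = 78² = 6084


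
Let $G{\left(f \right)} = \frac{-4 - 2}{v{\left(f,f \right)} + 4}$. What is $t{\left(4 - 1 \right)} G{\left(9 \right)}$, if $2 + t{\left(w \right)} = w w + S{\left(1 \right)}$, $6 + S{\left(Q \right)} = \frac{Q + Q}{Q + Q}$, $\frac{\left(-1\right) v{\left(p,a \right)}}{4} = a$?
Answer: $\frac{3}{8} \approx 0.375$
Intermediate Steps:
$v{\left(p,a \right)} = - 4 a$
$S{\left(Q \right)} = -5$ ($S{\left(Q \right)} = -6 + \frac{Q + Q}{Q + Q} = -6 + \frac{2 Q}{2 Q} = -6 + 2 Q \frac{1}{2 Q} = -6 + 1 = -5$)
$G{\left(f \right)} = - \frac{6}{4 - 4 f}$ ($G{\left(f \right)} = \frac{-4 - 2}{- 4 f + 4} = - \frac{6}{4 - 4 f}$)
$t{\left(w \right)} = -7 + w^{2}$ ($t{\left(w \right)} = -2 + \left(w w - 5\right) = -2 + \left(w^{2} - 5\right) = -2 + \left(-5 + w^{2}\right) = -7 + w^{2}$)
$t{\left(4 - 1 \right)} G{\left(9 \right)} = \left(-7 + \left(4 - 1\right)^{2}\right) \frac{3}{2 \left(-1 + 9\right)} = \left(-7 + 3^{2}\right) \frac{3}{2 \cdot 8} = \left(-7 + 9\right) \frac{3}{2} \cdot \frac{1}{8} = 2 \cdot \frac{3}{16} = \frac{3}{8}$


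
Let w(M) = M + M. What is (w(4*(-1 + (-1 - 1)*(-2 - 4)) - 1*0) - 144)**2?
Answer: 3136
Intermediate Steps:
w(M) = 2*M
(w(4*(-1 + (-1 - 1)*(-2 - 4)) - 1*0) - 144)**2 = (2*(4*(-1 + (-1 - 1)*(-2 - 4)) - 1*0) - 144)**2 = (2*(4*(-1 - 2*(-6)) + 0) - 144)**2 = (2*(4*(-1 + 12) + 0) - 144)**2 = (2*(4*11 + 0) - 144)**2 = (2*(44 + 0) - 144)**2 = (2*44 - 144)**2 = (88 - 144)**2 = (-56)**2 = 3136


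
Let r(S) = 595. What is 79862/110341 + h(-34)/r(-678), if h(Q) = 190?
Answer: 1956648/1875797 ≈ 1.0431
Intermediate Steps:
79862/110341 + h(-34)/r(-678) = 79862/110341 + 190/595 = 79862*(1/110341) + 190*(1/595) = 79862/110341 + 38/119 = 1956648/1875797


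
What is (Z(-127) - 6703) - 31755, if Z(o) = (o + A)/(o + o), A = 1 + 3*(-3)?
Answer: -9768197/254 ≈ -38457.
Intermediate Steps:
A = -8 (A = 1 - 9 = -8)
Z(o) = (-8 + o)/(2*o) (Z(o) = (o - 8)/(o + o) = (-8 + o)/((2*o)) = (-8 + o)*(1/(2*o)) = (-8 + o)/(2*o))
(Z(-127) - 6703) - 31755 = ((½)*(-8 - 127)/(-127) - 6703) - 31755 = ((½)*(-1/127)*(-135) - 6703) - 31755 = (135/254 - 6703) - 31755 = -1702427/254 - 31755 = -9768197/254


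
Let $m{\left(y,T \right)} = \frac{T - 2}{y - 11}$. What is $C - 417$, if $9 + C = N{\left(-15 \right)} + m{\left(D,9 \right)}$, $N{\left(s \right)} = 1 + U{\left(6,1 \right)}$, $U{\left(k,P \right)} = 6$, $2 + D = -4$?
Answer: $- \frac{7130}{17} \approx -419.41$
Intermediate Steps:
$D = -6$ ($D = -2 - 4 = -6$)
$m{\left(y,T \right)} = \frac{-2 + T}{-11 + y}$
$N{\left(s \right)} = 7$ ($N{\left(s \right)} = 1 + 6 = 7$)
$C = - \frac{41}{17}$ ($C = -9 + \left(7 + \frac{-2 + 9}{-11 - 6}\right) = -9 + \left(7 + \frac{1}{-17} \cdot 7\right) = -9 + \left(7 - \frac{7}{17}\right) = -9 + \frac{112}{17} = - \frac{41}{17} \approx -2.4118$)
$C - 417 = - \frac{41}{17} - 417 = - \frac{7130}{17}$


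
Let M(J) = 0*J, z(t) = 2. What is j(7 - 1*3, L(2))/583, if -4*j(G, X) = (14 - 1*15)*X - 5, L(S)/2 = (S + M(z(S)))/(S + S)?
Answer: 3/1166 ≈ 0.0025729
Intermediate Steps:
M(J) = 0
L(S) = 1 (L(S) = 2*((S + 0)/(S + S)) = 2*(S/((2*S))) = 2*(S*(1/(2*S))) = 2*(½) = 1)
j(G, X) = 5/4 + X/4 (j(G, X) = -((14 - 1*15)*X - 5)/4 = -((14 - 15)*X - 5)/4 = -(-X - 5)/4 = -(-5 - X)/4 = 5/4 + X/4)
j(7 - 1*3, L(2))/583 = (5/4 + (¼)*1)/583 = (5/4 + ¼)*(1/583) = (3/2)*(1/583) = 3/1166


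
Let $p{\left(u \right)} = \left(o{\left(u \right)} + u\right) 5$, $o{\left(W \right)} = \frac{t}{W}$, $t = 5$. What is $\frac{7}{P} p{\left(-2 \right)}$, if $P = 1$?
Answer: $- \frac{315}{2} \approx -157.5$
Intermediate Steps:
$o{\left(W \right)} = \frac{5}{W}$
$p{\left(u \right)} = 5 u + \frac{25}{u}$ ($p{\left(u \right)} = \left(\frac{5}{u} + u\right) 5 = \left(u + \frac{5}{u}\right) 5 = 5 u + \frac{25}{u}$)
$\frac{7}{P} p{\left(-2 \right)} = \frac{7}{1} \left(5 \left(-2\right) + \frac{25}{-2}\right) = 7 \cdot 1 \left(-10 + 25 \left(- \frac{1}{2}\right)\right) = 7 \left(-10 - \frac{25}{2}\right) = 7 \left(- \frac{45}{2}\right) = - \frac{315}{2}$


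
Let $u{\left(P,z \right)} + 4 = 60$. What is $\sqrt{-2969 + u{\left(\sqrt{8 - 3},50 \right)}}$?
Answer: $i \sqrt{2913} \approx 53.972 i$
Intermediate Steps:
$u{\left(P,z \right)} = 56$ ($u{\left(P,z \right)} = -4 + 60 = 56$)
$\sqrt{-2969 + u{\left(\sqrt{8 - 3},50 \right)}} = \sqrt{-2969 + 56} = \sqrt{-2913} = i \sqrt{2913}$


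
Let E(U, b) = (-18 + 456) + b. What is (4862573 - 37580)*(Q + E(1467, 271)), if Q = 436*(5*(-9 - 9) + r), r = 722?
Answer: 1332957391173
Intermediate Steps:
E(U, b) = 438 + b
Q = 275552 (Q = 436*(5*(-9 - 9) + 722) = 436*(5*(-18) + 722) = 436*(-90 + 722) = 436*632 = 275552)
(4862573 - 37580)*(Q + E(1467, 271)) = (4862573 - 37580)*(275552 + (438 + 271)) = 4824993*(275552 + 709) = 4824993*276261 = 1332957391173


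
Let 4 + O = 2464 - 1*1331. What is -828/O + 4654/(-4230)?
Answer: -4378403/2387835 ≈ -1.8336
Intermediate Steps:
O = 1129 (O = -4 + (2464 - 1*1331) = -4 + (2464 - 1331) = -4 + 1133 = 1129)
-828/O + 4654/(-4230) = -828/1129 + 4654/(-4230) = -828*1/1129 + 4654*(-1/4230) = -828/1129 - 2327/2115 = -4378403/2387835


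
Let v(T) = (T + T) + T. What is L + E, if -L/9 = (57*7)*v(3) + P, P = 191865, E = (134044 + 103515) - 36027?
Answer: -1557572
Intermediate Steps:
E = 201532 (E = 237559 - 36027 = 201532)
v(T) = 3*T (v(T) = 2*T + T = 3*T)
L = -1759104 (L = -9*((57*7)*(3*3) + 191865) = -9*(399*9 + 191865) = -9*(3591 + 191865) = -9*195456 = -1759104)
L + E = -1759104 + 201532 = -1557572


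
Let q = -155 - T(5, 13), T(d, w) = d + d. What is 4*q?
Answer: -660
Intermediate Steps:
T(d, w) = 2*d
q = -165 (q = -155 - 2*5 = -155 - 1*10 = -155 - 10 = -165)
4*q = 4*(-165) = -660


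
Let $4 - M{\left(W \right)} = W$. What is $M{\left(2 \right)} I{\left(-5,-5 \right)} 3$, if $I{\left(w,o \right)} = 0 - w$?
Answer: $30$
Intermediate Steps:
$I{\left(w,o \right)} = - w$
$M{\left(W \right)} = 4 - W$
$M{\left(2 \right)} I{\left(-5,-5 \right)} 3 = \left(4 - 2\right) \left(\left(-1\right) \left(-5\right)\right) 3 = \left(4 - 2\right) 5 \cdot 3 = 2 \cdot 5 \cdot 3 = 10 \cdot 3 = 30$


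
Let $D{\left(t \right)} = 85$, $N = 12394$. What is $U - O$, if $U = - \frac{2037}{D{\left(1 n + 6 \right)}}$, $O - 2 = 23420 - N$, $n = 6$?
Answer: $- \frac{939417}{85} \approx -11052.0$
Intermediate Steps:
$O = 11028$ ($O = 2 + \left(23420 - 12394\right) = 2 + 11026 = 11028$)
$U = - \frac{2037}{85} \approx -23.965$
$U - O = - \frac{2037}{85} - 11028 = - \frac{939417}{85}$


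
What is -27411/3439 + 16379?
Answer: 56299970/3439 ≈ 16371.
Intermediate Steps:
-27411/3439 + 16379 = 56299970/3439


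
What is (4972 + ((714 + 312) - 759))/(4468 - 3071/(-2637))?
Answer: 13815243/11785187 ≈ 1.1723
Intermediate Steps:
(4972 + ((714 + 312) - 759))/(4468 - 3071/(-2637)) = (4972 + (1026 - 759))/(4468 - 3071*(-1/2637)) = (4972 + 267)/(4468 + 3071/2637) = 5239/(11785187/2637) = 5239*(2637/11785187) = 13815243/11785187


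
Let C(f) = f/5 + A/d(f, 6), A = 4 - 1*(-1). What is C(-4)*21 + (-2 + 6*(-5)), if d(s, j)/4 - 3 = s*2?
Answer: -1081/20 ≈ -54.050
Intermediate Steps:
A = 5 (A = 4 + 1 = 5)
d(s, j) = 12 + 8*s (d(s, j) = 12 + 4*(s*2) = 12 + 4*(2*s) = 12 + 8*s)
C(f) = 5/(12 + 8*f) + f/5 (C(f) = f/5 + 5/(12 + 8*f) = 5/(12 + 8*f) + f/5)
C(-4)*21 + (-2 + 6*(-5)) = ((25 + 4*(-4)*(3 + 2*(-4)))/(20*(3 + 2*(-4))))*21 + (-2 + 6*(-5)) = ((25 + 4*(-4)*(3 - 8))/(20*(3 - 8)))*21 + (-2 - 30) = ((1/20)*(25 + 4*(-4)*(-5))/(-5))*21 - 32 = ((1/20)*(-⅕)*(25 + 80))*21 - 32 = ((1/20)*(-⅕)*105)*21 - 32 = -21/20*21 - 32 = -441/20 - 32 = -1081/20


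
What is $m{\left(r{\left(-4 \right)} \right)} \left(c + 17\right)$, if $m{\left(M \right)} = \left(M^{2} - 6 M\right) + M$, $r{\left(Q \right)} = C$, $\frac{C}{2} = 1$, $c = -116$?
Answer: $594$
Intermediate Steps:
$C = 2$ ($C = 2 \cdot 1 = 2$)
$r{\left(Q \right)} = 2$
$m{\left(M \right)} = M^{2} - 5 M$
$m{\left(r{\left(-4 \right)} \right)} \left(c + 17\right) = 2 \left(-5 + 2\right) \left(-116 + 17\right) = 2 \left(-3\right) \left(-99\right) = \left(-6\right) \left(-99\right) = 594$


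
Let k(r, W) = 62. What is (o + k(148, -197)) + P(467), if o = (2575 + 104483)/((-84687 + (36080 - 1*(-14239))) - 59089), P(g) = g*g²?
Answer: 1359767626081/13351 ≈ 1.0185e+8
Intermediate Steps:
P(g) = g³
o = -15294/13351 (o = 107058/((-84687 + (36080 + 14239)) - 59089) = 107058/((-84687 + 50319) - 59089) = 107058/(-34368 - 59089) = 107058/(-93457) = 107058*(-1/93457) = -15294/13351 ≈ -1.1455)
(o + k(148, -197)) + P(467) = (-15294/13351 + 62) + 467³ = 812468/13351 + 101847563 = 1359767626081/13351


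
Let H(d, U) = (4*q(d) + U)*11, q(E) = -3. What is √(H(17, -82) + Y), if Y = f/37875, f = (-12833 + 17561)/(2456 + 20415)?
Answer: I*√3448368022765924770/57749275 ≈ 32.156*I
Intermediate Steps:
f = 4728/22871 ≈ 0.20672
H(d, U) = -132 + 11*U (H(d, U) = (4*(-3) + U)*11 = (-12 + U)*11 = -132 + 11*U)
Y = 1576/288746375 (Y = (4728/22871)/37875 = (4728/22871)*(1/37875) = 1576/288746375 ≈ 5.4581e-6)
√(H(17, -82) + Y) = √((-132 + 11*(-82)) + 1576/288746375) = √((-132 - 902) + 1576/288746375) = √(-1034 + 1576/288746375) = √(-298563750174/288746375) = I*√3448368022765924770/57749275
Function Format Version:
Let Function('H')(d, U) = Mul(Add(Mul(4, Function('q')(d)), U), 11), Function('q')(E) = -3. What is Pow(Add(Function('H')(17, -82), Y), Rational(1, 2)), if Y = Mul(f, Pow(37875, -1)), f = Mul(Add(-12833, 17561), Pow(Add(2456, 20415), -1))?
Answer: Mul(Rational(1, 57749275), I, Pow(3448368022765924770, Rational(1, 2))) ≈ Mul(32.156, I)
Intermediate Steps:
f = Rational(4728, 22871) (f = Mul(4728, Pow(22871, -1)) = Mul(4728, Rational(1, 22871)) = Rational(4728, 22871) ≈ 0.20672)
Function('H')(d, U) = Add(-132, Mul(11, U)) (Function('H')(d, U) = Mul(Add(Mul(4, -3), U), 11) = Mul(Add(-12, U), 11) = Add(-132, Mul(11, U)))
Y = Rational(1576, 288746375) (Y = Mul(Rational(4728, 22871), Pow(37875, -1)) = Mul(Rational(4728, 22871), Rational(1, 37875)) = Rational(1576, 288746375) ≈ 5.4581e-6)
Pow(Add(Function('H')(17, -82), Y), Rational(1, 2)) = Pow(Add(Add(-132, Mul(11, -82)), Rational(1576, 288746375)), Rational(1, 2)) = Pow(Add(Add(-132, -902), Rational(1576, 288746375)), Rational(1, 2)) = Pow(Add(-1034, Rational(1576, 288746375)), Rational(1, 2)) = Pow(Rational(-298563750174, 288746375), Rational(1, 2)) = Mul(Rational(1, 57749275), I, Pow(3448368022765924770, Rational(1, 2)))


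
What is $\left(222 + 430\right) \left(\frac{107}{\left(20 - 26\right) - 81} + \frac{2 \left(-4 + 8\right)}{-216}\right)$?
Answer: $- \frac{646784}{783} \approx -826.03$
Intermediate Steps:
$\left(222 + 430\right) \left(\frac{107}{\left(20 - 26\right) - 81} + \frac{2 \left(-4 + 8\right)}{-216}\right) = 652 \left(\frac{107}{-6 - 81} + 2 \cdot 4 \left(- \frac{1}{216}\right)\right) = 652 \left(\frac{107}{-87} + 8 \left(- \frac{1}{216}\right)\right) = 652 \left(107 \left(- \frac{1}{87}\right) - \frac{1}{27}\right) = 652 \left(- \frac{107}{87} - \frac{1}{27}\right) = 652 \left(- \frac{992}{783}\right) = - \frac{646784}{783}$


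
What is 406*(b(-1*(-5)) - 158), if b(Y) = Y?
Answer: -62118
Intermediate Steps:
406*(b(-1*(-5)) - 158) = 406*(-1*(-5) - 158) = 406*(5 - 158) = 406*(-153) = -62118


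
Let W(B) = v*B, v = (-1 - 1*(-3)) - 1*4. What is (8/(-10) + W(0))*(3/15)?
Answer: -4/25 ≈ -0.16000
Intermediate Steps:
v = -2 (v = (-1 + 3) - 4 = 2 - 4 = -2)
W(B) = -2*B
(8/(-10) + W(0))*(3/15) = (8/(-10) - 2*0)*(3/15) = (8*(-1/10) + 0)*(3*(1/15)) = (-4/5 + 0)*(1/5) = -4/5*1/5 = -4/25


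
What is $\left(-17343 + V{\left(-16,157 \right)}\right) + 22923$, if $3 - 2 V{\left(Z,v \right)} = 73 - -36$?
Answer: $5527$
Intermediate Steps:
$V{\left(Z,v \right)} = -53$ ($V{\left(Z,v \right)} = \frac{3}{2} - \frac{73 - -36}{2} = \frac{3}{2} - \frac{73 + 36}{2} = \frac{3}{2} - \frac{109}{2} = -53$)
$\left(-17343 + V{\left(-16,157 \right)}\right) + 22923 = \left(-17343 - 53\right) + 22923 = -17396 + 22923 = 5527$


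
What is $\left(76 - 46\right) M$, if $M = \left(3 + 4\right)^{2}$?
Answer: $1470$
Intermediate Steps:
$M = 49$ ($M = 7^{2} = 49$)
$\left(76 - 46\right) M = \left(76 - 46\right) 49 = 30 \cdot 49 = 1470$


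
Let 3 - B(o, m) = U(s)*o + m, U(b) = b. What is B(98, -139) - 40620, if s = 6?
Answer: -41066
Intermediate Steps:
B(o, m) = 3 - m - 6*o (B(o, m) = 3 - (6*o + m) = 3 - (m + 6*o) = 3 + (-m - 6*o) = 3 - m - 6*o)
B(98, -139) - 40620 = (3 - 1*(-139) - 6*98) - 40620 = (3 + 139 - 588) - 40620 = -446 - 40620 = -41066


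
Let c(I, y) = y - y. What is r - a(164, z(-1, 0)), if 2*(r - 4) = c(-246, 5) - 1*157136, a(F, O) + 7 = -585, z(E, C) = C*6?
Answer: -77972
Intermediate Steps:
z(E, C) = 6*C
c(I, y) = 0
a(F, O) = -592 (a(F, O) = -7 - 585 = -592)
r = -78564 (r = 4 + (0 - 1*157136)/2 = 4 + (0 - 157136)/2 = 4 + (½)*(-157136) = 4 - 78568 = -78564)
r - a(164, z(-1, 0)) = -78564 - 1*(-592) = -78564 + 592 = -77972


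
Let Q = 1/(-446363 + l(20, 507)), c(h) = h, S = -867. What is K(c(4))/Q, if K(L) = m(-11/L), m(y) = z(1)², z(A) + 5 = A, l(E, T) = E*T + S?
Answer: -6993440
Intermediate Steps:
l(E, T) = -867 + E*T (l(E, T) = E*T - 867 = -867 + E*T)
z(A) = -5 + A
m(y) = 16 (m(y) = (-5 + 1)² = (-4)² = 16)
Q = -1/437090 (Q = 1/(-446363 + (-867 + 20*507)) = 1/(-446363 + (-867 + 10140)) = 1/(-446363 + 9273) = 1/(-437090) = -1/437090 ≈ -2.2879e-6)
K(L) = 16
K(c(4))/Q = 16/(-1/437090) = 16*(-437090) = -6993440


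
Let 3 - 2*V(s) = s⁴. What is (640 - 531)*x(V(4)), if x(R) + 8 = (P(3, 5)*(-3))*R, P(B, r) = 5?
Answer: 411911/2 ≈ 2.0596e+5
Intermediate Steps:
V(s) = 3/2 - s⁴/2
x(R) = -8 - 15*R (x(R) = -8 + (5*(-3))*R = -8 - 15*R)
(640 - 531)*x(V(4)) = (640 - 531)*(-8 - 15*(3/2 - ½*4⁴)) = 109*(-8 - 15*(3/2 - ½*256)) = 109*(-8 - 15*(3/2 - 128)) = 109*(-8 - 15*(-253/2)) = 109*(-8 + 3795/2) = 109*(3779/2) = 411911/2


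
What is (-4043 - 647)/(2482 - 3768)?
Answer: 2345/643 ≈ 3.6470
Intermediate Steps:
(-4043 - 647)/(2482 - 3768) = -4690/(-1286) = -4690*(-1/1286) = 2345/643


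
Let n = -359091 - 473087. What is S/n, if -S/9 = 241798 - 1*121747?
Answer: 1080459/832178 ≈ 1.2984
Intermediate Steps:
S = -1080459 (S = -9*(241798 - 1*121747) = -9*(241798 - 121747) = -9*120051 = -1080459)
n = -832178
S/n = -1080459/(-832178) = -1080459*(-1/832178) = 1080459/832178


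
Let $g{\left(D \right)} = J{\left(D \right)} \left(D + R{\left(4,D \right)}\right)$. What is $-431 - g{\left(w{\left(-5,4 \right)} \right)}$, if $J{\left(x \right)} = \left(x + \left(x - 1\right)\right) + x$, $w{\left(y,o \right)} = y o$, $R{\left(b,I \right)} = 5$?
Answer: $-1346$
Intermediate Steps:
$w{\left(y,o \right)} = o y$
$J{\left(x \right)} = -1 + 3 x$ ($J{\left(x \right)} = \left(x + \left(-1 + x\right)\right) + x = \left(-1 + 2 x\right) + x = -1 + 3 x$)
$g{\left(D \right)} = \left(-1 + 3 D\right) \left(5 + D\right)$ ($g{\left(D \right)} = \left(-1 + 3 D\right) \left(D + 5\right) = \left(-1 + 3 D\right) \left(5 + D\right)$)
$-431 - g{\left(w{\left(-5,4 \right)} \right)} = -431 - \left(-1 + 3 \cdot 4 \left(-5\right)\right) \left(5 + 4 \left(-5\right)\right) = -431 - \left(-1 + 3 \left(-20\right)\right) \left(5 - 20\right) = -431 - \left(-1 - 60\right) \left(-15\right) = -431 - \left(-61\right) \left(-15\right) = -431 - 915 = -1346$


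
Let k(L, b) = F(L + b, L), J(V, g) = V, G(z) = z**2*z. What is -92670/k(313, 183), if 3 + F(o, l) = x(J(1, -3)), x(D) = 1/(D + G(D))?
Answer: 37068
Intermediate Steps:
G(z) = z**3
x(D) = 1/(D + D**3)
F(o, l) = -5/2 (F(o, l) = -3 + 1/(1 + 1**3) = -3 + 1/(1 + 1) = -3 + 1/2 = -5/2)
k(L, b) = -5/2
-92670/k(313, 183) = -92670/(-5/2) = -92670*(-2/5) = 37068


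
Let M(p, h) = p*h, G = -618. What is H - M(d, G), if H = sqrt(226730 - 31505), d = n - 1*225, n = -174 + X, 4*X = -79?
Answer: -517575/2 + 5*sqrt(7809) ≈ -2.5835e+5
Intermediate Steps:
X = -79/4 (X = (1/4)*(-79) = -79/4 ≈ -19.750)
n = -775/4 (n = -174 - 79/4 = -775/4 ≈ -193.75)
d = -1675/4 (d = -775/4 - 1*225 = -775/4 - 225 = -1675/4 ≈ -418.75)
M(p, h) = h*p
H = 5*sqrt(7809) (H = sqrt(195225) = 5*sqrt(7809) ≈ 441.84)
H - M(d, G) = 5*sqrt(7809) - (-618)*(-1675)/4 = 5*sqrt(7809) - 1*517575/2 = 5*sqrt(7809) - 517575/2 = -517575/2 + 5*sqrt(7809)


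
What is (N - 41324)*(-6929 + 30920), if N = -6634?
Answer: -1150560378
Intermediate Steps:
(N - 41324)*(-6929 + 30920) = (-6634 - 41324)*(-6929 + 30920) = -47958*23991 = -1150560378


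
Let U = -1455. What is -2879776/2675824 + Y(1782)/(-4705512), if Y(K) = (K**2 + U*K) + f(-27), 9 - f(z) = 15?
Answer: -11242592691/9368394302 ≈ -1.2001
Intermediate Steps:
f(z) = -6 (f(z) = 9 - 1*15 = 9 - 15 = -6)
Y(K) = -6 + K**2 - 1455*K (Y(K) = (K**2 - 1455*K) - 6 = -6 + K**2 - 1455*K)
-2879776/2675824 + Y(1782)/(-4705512) = -2879776/2675824 + (-6 + 1782**2 - 1455*1782)/(-4705512) = -2879776*1/2675824 + (-6 + 3175524 - 2592810)*(-1/4705512) = -179986/167239 + 582708*(-1/4705512) = -179986/167239 - 6937/56018 = -11242592691/9368394302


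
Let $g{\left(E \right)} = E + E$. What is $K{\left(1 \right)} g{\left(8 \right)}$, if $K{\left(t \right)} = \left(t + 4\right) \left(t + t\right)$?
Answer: $160$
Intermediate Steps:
$K{\left(t \right)} = 2 t \left(4 + t\right)$ ($K{\left(t \right)} = \left(4 + t\right) 2 t = 2 t \left(4 + t\right)$)
$g{\left(E \right)} = 2 E$
$K{\left(1 \right)} g{\left(8 \right)} = 2 \cdot 1 \left(4 + 1\right) 2 \cdot 8 = 2 \cdot 1 \cdot 5 \cdot 16 = 10 \cdot 16 = 160$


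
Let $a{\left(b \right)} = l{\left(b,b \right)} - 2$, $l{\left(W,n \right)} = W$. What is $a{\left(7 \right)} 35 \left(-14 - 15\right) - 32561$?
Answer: $-37636$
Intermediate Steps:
$a{\left(b \right)} = -2 + b$ ($a{\left(b \right)} = b - 2 = -2 + b$)
$a{\left(7 \right)} 35 \left(-14 - 15\right) - 32561 = \left(-2 + 7\right) 35 \left(-14 - 15\right) - 32561 = 5 \cdot 35 \left(-29\right) - 32561 = 175 \left(-29\right) - 32561 = -5075 - 32561 = -37636$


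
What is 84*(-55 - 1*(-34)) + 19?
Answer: -1745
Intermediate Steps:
84*(-55 - 1*(-34)) + 19 = 84*(-55 + 34) + 19 = 84*(-21) + 19 = -1764 + 19 = -1745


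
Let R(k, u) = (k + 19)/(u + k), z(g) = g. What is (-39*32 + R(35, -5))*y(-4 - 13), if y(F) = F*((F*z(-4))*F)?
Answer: -122451612/5 ≈ -2.4490e+7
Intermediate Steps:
R(k, u) = (19 + k)/(k + u)
y(F) = -4*F³ (y(F) = F*((F*(-4))*F) = F*((-4*F)*F) = F*(-4*F²) = -4*F³)
(-39*32 + R(35, -5))*y(-4 - 13) = (-39*32 + (19 + 35)/(35 - 5))*(-4*(-4 - 13)³) = (-1248 + 54/30)*(-4*(-17)³) = (-1248 + (1/30)*54)*(-4*(-4913)) = (-1248 + 9/5)*19652 = -6231/5*19652 = -122451612/5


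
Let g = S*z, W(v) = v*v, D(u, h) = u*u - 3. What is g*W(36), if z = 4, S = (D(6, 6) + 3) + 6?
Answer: 217728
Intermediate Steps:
D(u, h) = -3 + u**2 (D(u, h) = u**2 - 3 = -3 + u**2)
W(v) = v**2
S = 42 (S = ((-3 + 6**2) + 3) + 6 = ((-3 + 36) + 3) + 6 = (33 + 3) + 6 = 36 + 6 = 42)
g = 168 (g = 42*4 = 168)
g*W(36) = 168*36**2 = 168*1296 = 217728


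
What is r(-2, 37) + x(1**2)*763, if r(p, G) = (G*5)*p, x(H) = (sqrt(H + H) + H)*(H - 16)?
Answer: -11815 - 11445*sqrt(2) ≈ -28001.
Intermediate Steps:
x(H) = (-16 + H)*(H + sqrt(2)*sqrt(H)) (x(H) = (sqrt(2*H) + H)*(-16 + H) = (sqrt(2)*sqrt(H) + H)*(-16 + H) = (H + sqrt(2)*sqrt(H))*(-16 + H) = (-16 + H)*(H + sqrt(2)*sqrt(H)))
r(p, G) = 5*G*p (r(p, G) = (5*G)*p = 5*G*p)
r(-2, 37) + x(1**2)*763 = 5*37*(-2) + ((1**2)**2 - 16*1**2 + sqrt(2)*(1**2)**(3/2) - 16*sqrt(2)*sqrt(1**2))*763 = -370 + (1**2 - 16*1 + sqrt(2)*1**(3/2) - 16*sqrt(2)*sqrt(1))*763 = -370 + (1 - 16 + sqrt(2)*1 - 16*sqrt(2)*1)*763 = -370 + (1 - 16 + sqrt(2) - 16*sqrt(2))*763 = -370 + (-15 - 15*sqrt(2))*763 = -370 + (-11445 - 11445*sqrt(2)) = -11815 - 11445*sqrt(2)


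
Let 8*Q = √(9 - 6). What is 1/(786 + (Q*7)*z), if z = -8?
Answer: 262/205883 + 7*√3/617649 ≈ 0.0012922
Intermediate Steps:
Q = √3/8 (Q = √(9 - 6)/8 = √3/8 ≈ 0.21651)
1/(786 + (Q*7)*z) = 1/(786 + ((√3/8)*7)*(-8)) = 1/(786 + (7*√3/8)*(-8)) = 1/(786 - 7*√3)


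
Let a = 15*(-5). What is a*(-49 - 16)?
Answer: 4875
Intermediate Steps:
a = -75
a*(-49 - 16) = -75*(-49 - 16) = -75*(-65) = 4875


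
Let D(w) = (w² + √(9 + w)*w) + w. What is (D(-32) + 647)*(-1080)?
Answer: -1770120 + 34560*I*√23 ≈ -1.7701e+6 + 1.6574e+5*I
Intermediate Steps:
D(w) = w + w² + w*√(9 + w) (D(w) = (w² + w*√(9 + w)) + w = w + w² + w*√(9 + w))
(D(-32) + 647)*(-1080) = (-32*(1 - 32 + √(9 - 32)) + 647)*(-1080) = (-32*(1 - 32 + √(-23)) + 647)*(-1080) = (-32*(1 - 32 + I*√23) + 647)*(-1080) = (-32*(-31 + I*√23) + 647)*(-1080) = ((992 - 32*I*√23) + 647)*(-1080) = (1639 - 32*I*√23)*(-1080) = -1770120 + 34560*I*√23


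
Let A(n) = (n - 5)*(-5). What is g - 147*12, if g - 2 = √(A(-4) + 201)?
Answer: -1762 + √246 ≈ -1746.3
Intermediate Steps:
A(n) = 25 - 5*n (A(n) = (-5 + n)*(-5) = 25 - 5*n)
g = 2 + √246 (g = 2 + √((25 - 5*(-4)) + 201) = 2 + √((25 + 20) + 201) = 2 + √(45 + 201) = 2 + √246 ≈ 17.684)
g - 147*12 = (2 + √246) - 147*12 = (2 + √246) - 1764 = -1762 + √246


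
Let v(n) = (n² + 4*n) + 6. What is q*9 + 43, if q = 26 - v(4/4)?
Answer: 178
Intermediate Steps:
v(n) = 6 + n² + 4*n
q = 15 (q = 26 - (6 + (4/4)² + 4*(4/4)) = 26 - (6 + (4*(¼))² + 4*(4*(¼))) = 26 - (6 + 1² + 4*1) = 26 - (6 + 1 + 4) = 26 - 1*11 = 26 - 11 = 15)
q*9 + 43 = 15*9 + 43 = 135 + 43 = 178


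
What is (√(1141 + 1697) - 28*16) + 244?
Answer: -204 + √2838 ≈ -150.73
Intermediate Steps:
(√(1141 + 1697) - 28*16) + 244 = (√2838 - 448) + 244 = (-448 + √2838) + 244 = -204 + √2838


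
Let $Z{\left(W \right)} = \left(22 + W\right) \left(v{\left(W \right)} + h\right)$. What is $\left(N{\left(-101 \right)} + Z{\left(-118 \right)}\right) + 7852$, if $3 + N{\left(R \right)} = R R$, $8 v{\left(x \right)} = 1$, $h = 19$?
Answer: $16214$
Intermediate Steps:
$v{\left(x \right)} = \frac{1}{8}$ ($v{\left(x \right)} = \frac{1}{8} \cdot 1 = \frac{1}{8}$)
$Z{\left(W \right)} = \frac{1683}{4} + \frac{153 W}{8}$ ($Z{\left(W \right)} = \left(22 + W\right) \left(\frac{1}{8} + 19\right) = \left(22 + W\right) \frac{153}{8} = \frac{1683}{4} + \frac{153 W}{8}$)
$N{\left(R \right)} = -3 + R^{2}$ ($N{\left(R \right)} = -3 + R R = -3 + R^{2}$)
$\left(N{\left(-101 \right)} + Z{\left(-118 \right)}\right) + 7852 = \left(\left(-3 + \left(-101\right)^{2}\right) + \left(\frac{1683}{4} + \frac{153}{8} \left(-118\right)\right)\right) + 7852 = \left(\left(-3 + 10201\right) + \left(\frac{1683}{4} - \frac{9027}{4}\right)\right) + 7852 = \left(10198 - 1836\right) + 7852 = 8362 + 7852 = 16214$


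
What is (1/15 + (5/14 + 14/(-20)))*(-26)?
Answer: 754/105 ≈ 7.1810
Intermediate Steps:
(1/15 + (5/14 + 14/(-20)))*(-26) = (1/15 + (5*(1/14) + 14*(-1/20)))*(-26) = (1/15 + (5/14 - 7/10))*(-26) = (1/15 - 12/35)*(-26) = -29/105*(-26) = 754/105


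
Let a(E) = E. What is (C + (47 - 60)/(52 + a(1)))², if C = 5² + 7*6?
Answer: 12517444/2809 ≈ 4456.2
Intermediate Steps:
C = 67 (C = 25 + 42 = 67)
(C + (47 - 60)/(52 + a(1)))² = (67 + (47 - 60)/(52 + 1))² = (67 - 13/53)² = (3538/53)² = 12517444/2809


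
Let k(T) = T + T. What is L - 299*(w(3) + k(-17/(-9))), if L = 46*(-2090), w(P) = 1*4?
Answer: -886190/9 ≈ -98466.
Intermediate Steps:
k(T) = 2*T
w(P) = 4
L = -96140
L - 299*(w(3) + k(-17/(-9))) = -96140 - 299*(4 + 2*(-17/(-9))) = -96140 - 299*(4 + 2*(-17*(-⅑))) = -96140 - 299*(4 + 2*(17/9)) = -96140 - 299*(4 + 34/9) = -96140 - 299*70/9 = -96140 - 20930/9 = -886190/9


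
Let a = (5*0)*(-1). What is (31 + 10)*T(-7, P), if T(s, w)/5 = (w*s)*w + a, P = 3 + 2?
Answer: -35875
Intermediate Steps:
a = 0 (a = 0*(-1) = 0)
P = 5
T(s, w) = 5*s*w**2 (T(s, w) = 5*((w*s)*w + 0) = 5*((s*w)*w + 0) = 5*(s*w**2 + 0) = 5*(s*w**2) = 5*s*w**2)
(31 + 10)*T(-7, P) = (31 + 10)*(5*(-7)*5**2) = 41*(5*(-7)*25) = 41*(-875) = -35875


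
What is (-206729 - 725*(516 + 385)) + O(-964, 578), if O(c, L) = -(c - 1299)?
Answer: -857691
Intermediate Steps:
O(c, L) = 1299 - c (O(c, L) = -(-1299 + c) = 1299 - c)
(-206729 - 725*(516 + 385)) + O(-964, 578) = (-206729 - 725*(516 + 385)) + (1299 - 1*(-964)) = (-206729 - 725*901) + (1299 + 964) = (-206729 - 653225) + 2263 = -859954 + 2263 = -857691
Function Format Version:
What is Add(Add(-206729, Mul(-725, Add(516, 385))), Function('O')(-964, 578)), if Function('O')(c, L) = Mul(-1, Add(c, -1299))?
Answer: -857691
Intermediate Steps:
Function('O')(c, L) = Add(1299, Mul(-1, c)) (Function('O')(c, L) = Mul(-1, Add(-1299, c)) = Add(1299, Mul(-1, c)))
Add(Add(-206729, Mul(-725, Add(516, 385))), Function('O')(-964, 578)) = Add(Add(-206729, Mul(-725, Add(516, 385))), Add(1299, Mul(-1, -964))) = Add(Add(-206729, Mul(-725, 901)), Add(1299, 964)) = Add(Add(-206729, -653225), 2263) = Add(-859954, 2263) = -857691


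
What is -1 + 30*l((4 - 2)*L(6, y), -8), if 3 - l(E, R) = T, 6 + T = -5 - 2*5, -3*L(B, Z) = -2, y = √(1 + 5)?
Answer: 719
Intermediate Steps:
y = √6 ≈ 2.4495
L(B, Z) = ⅔ (L(B, Z) = -⅓*(-2) = ⅔)
T = -21 (T = -6 + (-5 - 2*5) = -6 + (-5 - 10) = -6 - 15 = -21)
l(E, R) = 24 (l(E, R) = 3 - 1*(-21) = 3 + 21 = 24)
-1 + 30*l((4 - 2)*L(6, y), -8) = -1 + 30*24 = -1 + 720 = 719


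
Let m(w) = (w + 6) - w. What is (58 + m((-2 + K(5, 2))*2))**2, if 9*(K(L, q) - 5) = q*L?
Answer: 4096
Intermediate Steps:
K(L, q) = 5 + L*q/9 (K(L, q) = 5 + (q*L)/9 = 5 + (L*q)/9 = 5 + L*q/9)
m(w) = 6 (m(w) = (6 + w) - w = 6)
(58 + m((-2 + K(5, 2))*2))**2 = (58 + 6)**2 = 64**2 = 4096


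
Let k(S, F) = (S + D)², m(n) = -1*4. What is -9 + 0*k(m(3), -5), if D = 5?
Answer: -9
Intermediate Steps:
m(n) = -4
k(S, F) = (5 + S)² (k(S, F) = (S + 5)² = (5 + S)²)
-9 + 0*k(m(3), -5) = -9 + 0*(5 - 4)² = -9 + 0*1² = -9 + 0*1 = -9 + 0 = -9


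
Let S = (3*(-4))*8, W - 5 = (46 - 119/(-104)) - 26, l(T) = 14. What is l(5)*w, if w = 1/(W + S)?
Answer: -1456/7265 ≈ -0.20041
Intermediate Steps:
W = 2719/104 (W = 5 + ((46 - 119/(-104)) - 26) = 5 + ((46 - 119*(-1/104)) - 26) = 5 + ((46 + 119/104) - 26) = 5 + (4903/104 - 26) = 5 + 2199/104 = 2719/104 ≈ 26.144)
S = -96 (S = -12*8 = -96)
w = -104/7265 (w = 1/(2719/104 - 96) = 1/(-7265/104) = -104/7265 ≈ -0.014315)
l(5)*w = 14*(-104/7265) = -1456/7265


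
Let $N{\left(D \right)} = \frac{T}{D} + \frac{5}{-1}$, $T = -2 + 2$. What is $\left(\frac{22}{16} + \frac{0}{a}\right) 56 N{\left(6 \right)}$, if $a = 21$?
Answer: $-385$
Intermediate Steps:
$T = 0$
$N{\left(D \right)} = -5$ ($N{\left(D \right)} = \frac{0}{D} + \frac{5}{-1} = 0 + 5 \left(-1\right) = 0 - 5 = -5$)
$\left(\frac{22}{16} + \frac{0}{a}\right) 56 N{\left(6 \right)} = \left(\frac{22}{16} + \frac{0}{21}\right) 56 \left(-5\right) = \left(22 \cdot \frac{1}{16} + 0 \cdot \frac{1}{21}\right) 56 \left(-5\right) = \left(\frac{11}{8} + 0\right) 56 \left(-5\right) = \frac{11}{8} \cdot 56 \left(-5\right) = 77 \left(-5\right) = -385$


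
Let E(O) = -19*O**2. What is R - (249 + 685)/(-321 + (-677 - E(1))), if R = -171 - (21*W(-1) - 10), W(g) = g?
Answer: -136126/979 ≈ -139.05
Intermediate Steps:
R = -140 (R = -171 - (21*(-1) - 10) = -171 - (-21 - 10) = -171 - 1*(-31) = -171 + 31 = -140)
R - (249 + 685)/(-321 + (-677 - E(1))) = -140 - (249 + 685)/(-321 + (-677 - (-19)*1**2)) = -140 - 934/(-321 + (-677 - (-19))) = -140 - 934/(-321 + (-677 - 1*(-19))) = -140 - 934/(-321 + (-677 + 19)) = -140 - 934/(-321 - 658) = -140 - 934/(-979) = -140 - 934*(-1)/979 = -140 - 1*(-934/979) = -140 + 934/979 = -136126/979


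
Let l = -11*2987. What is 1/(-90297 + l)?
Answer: -1/123154 ≈ -8.1199e-6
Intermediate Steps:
l = -32857
1/(-90297 + l) = 1/(-90297 - 32857) = 1/(-123154) = -1/123154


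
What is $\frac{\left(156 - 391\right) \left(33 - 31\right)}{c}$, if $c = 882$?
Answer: $- \frac{235}{441} \approx -0.53288$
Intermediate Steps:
$\frac{\left(156 - 391\right) \left(33 - 31\right)}{c} = \frac{\left(156 - 391\right) \left(33 - 31\right)}{882} = - 235 \left(33 - 31\right) \frac{1}{882} = \left(-235\right) 2 \cdot \frac{1}{882} = \left(-470\right) \frac{1}{882} = - \frac{235}{441}$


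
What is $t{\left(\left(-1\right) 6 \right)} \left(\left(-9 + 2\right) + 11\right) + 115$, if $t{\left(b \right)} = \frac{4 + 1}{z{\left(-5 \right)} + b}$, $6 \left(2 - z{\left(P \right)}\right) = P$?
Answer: $\frac{2065}{19} \approx 108.68$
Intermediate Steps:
$z{\left(P \right)} = 2 - \frac{P}{6}$
$t{\left(b \right)} = \frac{5}{\frac{17}{6} + b}$ ($t{\left(b \right)} = \frac{4 + 1}{\left(2 - - \frac{5}{6}\right) + b} = \frac{5}{\left(2 + \frac{5}{6}\right) + b} = \frac{5}{\frac{17}{6} + b}$)
$t{\left(\left(-1\right) 6 \right)} \left(\left(-9 + 2\right) + 11\right) + 115 = \frac{30}{17 + 6 \left(\left(-1\right) 6\right)} \left(\left(-9 + 2\right) + 11\right) + 115 = \frac{30}{17 + 6 \left(-6\right)} \left(-7 + 11\right) + 115 = \frac{30}{17 - 36} \cdot 4 + 115 = \frac{30}{-19} \cdot 4 + 115 = 30 \left(- \frac{1}{19}\right) 4 + 115 = \left(- \frac{30}{19}\right) 4 + 115 = - \frac{120}{19} + 115 = \frac{2065}{19}$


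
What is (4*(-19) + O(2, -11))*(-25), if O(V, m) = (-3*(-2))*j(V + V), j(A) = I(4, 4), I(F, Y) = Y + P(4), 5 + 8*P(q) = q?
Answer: 5275/4 ≈ 1318.8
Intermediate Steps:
P(q) = -5/8 + q/8
I(F, Y) = -1/8 + Y (I(F, Y) = Y + (-5/8 + (1/8)*4) = Y + (-5/8 + 1/2) = Y - 1/8 = -1/8 + Y)
j(A) = 31/8 (j(A) = -1/8 + 4 = 31/8)
O(V, m) = 93/4 (O(V, m) = -3*(-2)*(31/8) = 6*(31/8) = 93/4)
(4*(-19) + O(2, -11))*(-25) = (4*(-19) + 93/4)*(-25) = (-76 + 93/4)*(-25) = -211/4*(-25) = 5275/4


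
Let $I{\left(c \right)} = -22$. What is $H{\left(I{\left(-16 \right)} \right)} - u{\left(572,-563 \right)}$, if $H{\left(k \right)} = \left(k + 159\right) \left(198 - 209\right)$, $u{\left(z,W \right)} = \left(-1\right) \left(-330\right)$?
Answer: $-1837$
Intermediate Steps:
$u{\left(z,W \right)} = 330$
$H{\left(k \right)} = -1749 - 11 k$ ($H{\left(k \right)} = \left(159 + k\right) \left(-11\right) = -1749 - 11 k$)
$H{\left(I{\left(-16 \right)} \right)} - u{\left(572,-563 \right)} = \left(-1749 - -242\right) - 330 = \left(-1749 + 242\right) - 330 = -1507 - 330 = -1837$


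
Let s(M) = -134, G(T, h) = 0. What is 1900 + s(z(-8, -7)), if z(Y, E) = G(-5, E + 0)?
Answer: 1766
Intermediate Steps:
z(Y, E) = 0
1900 + s(z(-8, -7)) = 1900 - 134 = 1766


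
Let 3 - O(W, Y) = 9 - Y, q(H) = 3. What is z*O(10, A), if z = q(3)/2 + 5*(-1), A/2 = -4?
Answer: 49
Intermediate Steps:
A = -8 (A = 2*(-4) = -8)
O(W, Y) = -6 + Y (O(W, Y) = 3 - (9 - Y) = 3 + (-9 + Y) = -6 + Y)
z = -7/2 (z = 3/2 + 5*(-1) = 3*(½) - 5 = 3/2 - 5 = -7/2 ≈ -3.5000)
z*O(10, A) = -7*(-6 - 8)/2 = -7/2*(-14) = 49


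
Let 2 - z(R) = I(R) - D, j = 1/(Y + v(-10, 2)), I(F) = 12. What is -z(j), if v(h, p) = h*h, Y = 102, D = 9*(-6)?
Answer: 64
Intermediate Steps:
D = -54
v(h, p) = h**2
j = 1/202 (j = 1/(102 + (-10)**2) = 1/(102 + 100) = 1/202 ≈ 0.0049505)
z(R) = -64 (z(R) = 2 - (12 - 1*(-54)) = 2 - (12 + 54) = 2 - 1*66 = 2 - 66 = -64)
-z(j) = -1*(-64) = 64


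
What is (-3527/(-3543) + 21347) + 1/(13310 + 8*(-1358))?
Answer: 185005532351/8666178 ≈ 21348.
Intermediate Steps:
(-3527/(-3543) + 21347) + 1/(13310 + 8*(-1358)) = (-3527*(-1/3543) + 21347) + 1/(13310 - 10864) = (3527/3543 + 21347) + 1/2446 = 75635948/3543 + 1/2446 = 185005532351/8666178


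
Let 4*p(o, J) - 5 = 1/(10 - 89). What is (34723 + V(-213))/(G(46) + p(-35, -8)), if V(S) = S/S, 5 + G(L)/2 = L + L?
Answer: 5486392/27689 ≈ 198.14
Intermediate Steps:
G(L) = -10 + 4*L (G(L) = -10 + 2*(L + L) = -10 + 2*(2*L) = -10 + 4*L)
p(o, J) = 197/158 (p(o, J) = 5/4 + 1/(4*(10 - 89)) = 5/4 + (¼)/(-79) = 5/4 + (¼)*(-1/79) = 5/4 - 1/316 = 197/158)
V(S) = 1
(34723 + V(-213))/(G(46) + p(-35, -8)) = (34723 + 1)/((-10 + 4*46) + 197/158) = 34724/((-10 + 184) + 197/158) = 34724/(174 + 197/158) = 34724/(27689/158) = 34724*(158/27689) = 5486392/27689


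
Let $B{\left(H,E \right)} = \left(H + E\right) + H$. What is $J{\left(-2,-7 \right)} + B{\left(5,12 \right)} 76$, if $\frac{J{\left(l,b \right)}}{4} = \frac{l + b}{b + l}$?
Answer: $1676$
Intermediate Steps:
$B{\left(H,E \right)} = E + 2 H$ ($B{\left(H,E \right)} = \left(E + H\right) + H = E + 2 H$)
$J{\left(l,b \right)} = 4$ ($J{\left(l,b \right)} = 4 \frac{l + b}{b + l} = 4 \frac{b + l}{b + l} = 4 \cdot 1 = 4$)
$J{\left(-2,-7 \right)} + B{\left(5,12 \right)} 76 = 4 + \left(12 + 2 \cdot 5\right) 76 = 4 + \left(12 + 10\right) 76 = 4 + 22 \cdot 76 = 4 + 1672 = 1676$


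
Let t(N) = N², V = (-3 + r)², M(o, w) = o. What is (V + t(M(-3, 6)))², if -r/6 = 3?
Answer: 202500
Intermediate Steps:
r = -18 (r = -6*3 = -18)
V = 441 (V = (-3 - 18)² = (-21)² = 441)
(V + t(M(-3, 6)))² = (441 + (-3)²)² = (441 + 9)² = 450² = 202500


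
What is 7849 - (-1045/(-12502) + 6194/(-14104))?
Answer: 18211352675/2320108 ≈ 7849.4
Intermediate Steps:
7849 - (-1045/(-12502) + 6194/(-14104)) = 7849 - (-1045*(-1/12502) + 6194*(-1/14104)) = 7849 - (55/658 - 3097/7052) = 7849 - 1*(-824983/2320108) = 7849 + 824983/2320108 = 18211352675/2320108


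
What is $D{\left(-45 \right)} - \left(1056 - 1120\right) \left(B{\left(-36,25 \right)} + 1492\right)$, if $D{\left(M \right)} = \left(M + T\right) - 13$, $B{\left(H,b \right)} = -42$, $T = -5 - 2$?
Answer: $92735$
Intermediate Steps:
$T = -7$
$D{\left(M \right)} = -20 + M$ ($D{\left(M \right)} = \left(M - 7\right) - 13 = \left(-7 + M\right) - 13 = -20 + M$)
$D{\left(-45 \right)} - \left(1056 - 1120\right) \left(B{\left(-36,25 \right)} + 1492\right) = \left(-20 - 45\right) - \left(1056 - 1120\right) \left(-42 + 1492\right) = -65 - \left(-64\right) 1450 = -65 - -92800 = -65 + 92800 = 92735$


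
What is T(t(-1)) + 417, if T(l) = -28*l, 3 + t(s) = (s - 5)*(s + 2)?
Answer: 669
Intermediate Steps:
t(s) = -3 + (-5 + s)*(2 + s) (t(s) = -3 + (s - 5)*(s + 2) = -3 + (-5 + s)*(2 + s))
T(t(-1)) + 417 = -28*(-13 + (-1)² - 3*(-1)) + 417 = -28*(-13 + 1 + 3) + 417 = -28*(-9) + 417 = 252 + 417 = 669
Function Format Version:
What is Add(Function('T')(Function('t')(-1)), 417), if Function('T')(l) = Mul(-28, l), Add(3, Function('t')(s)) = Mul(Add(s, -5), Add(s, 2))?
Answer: 669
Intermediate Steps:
Function('t')(s) = Add(-3, Mul(Add(-5, s), Add(2, s))) (Function('t')(s) = Add(-3, Mul(Add(s, -5), Add(s, 2))) = Add(-3, Mul(Add(-5, s), Add(2, s))))
Add(Function('T')(Function('t')(-1)), 417) = Add(Mul(-28, Add(-13, Pow(-1, 2), Mul(-3, -1))), 417) = Add(Mul(-28, Add(-13, 1, 3)), 417) = Add(Mul(-28, -9), 417) = Add(252, 417) = 669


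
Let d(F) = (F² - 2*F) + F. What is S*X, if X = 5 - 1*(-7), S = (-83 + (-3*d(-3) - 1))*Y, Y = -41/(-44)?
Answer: -14760/11 ≈ -1341.8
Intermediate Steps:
d(F) = F² - F
Y = 41/44 (Y = -41*(-1/44) = 41/44 ≈ 0.93182)
S = -1230/11 (S = (-83 + (-(-9)*(-1 - 3) - 1))*(41/44) = (-83 + (-(-9)*(-4) - 1))*(41/44) = (-83 + (-3*12 - 1))*(41/44) = (-83 + (-36 - 1))*(41/44) = (-83 - 37)*(41/44) = -120*41/44 = -1230/11 ≈ -111.82)
X = 12 (X = 5 + 7 = 12)
S*X = -1230/11*12 = -14760/11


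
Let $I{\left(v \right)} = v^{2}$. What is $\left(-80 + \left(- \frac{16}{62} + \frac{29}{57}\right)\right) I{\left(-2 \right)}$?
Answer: $- \frac{563668}{1767} \approx -319.0$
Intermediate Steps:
$\left(-80 + \left(- \frac{16}{62} + \frac{29}{57}\right)\right) I{\left(-2 \right)} = \left(-80 + \left(- \frac{16}{62} + \frac{29}{57}\right)\right) \left(-2\right)^{2} = \left(-80 + \left(\left(-16\right) \frac{1}{62} + 29 \cdot \frac{1}{57}\right)\right) 4 = \left(-80 + \left(- \frac{8}{31} + \frac{29}{57}\right)\right) 4 = \left(-80 + \frac{443}{1767}\right) 4 = \left(- \frac{140917}{1767}\right) 4 = - \frac{563668}{1767}$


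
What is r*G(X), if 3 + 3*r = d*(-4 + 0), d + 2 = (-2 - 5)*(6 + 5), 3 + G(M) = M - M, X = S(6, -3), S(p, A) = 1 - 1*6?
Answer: -313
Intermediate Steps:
S(p, A) = -5 (S(p, A) = 1 - 6 = -5)
X = -5
G(M) = -3 (G(M) = -3 + (M - M) = -3 + 0 = -3)
d = -79 (d = -2 + (-2 - 5)*(6 + 5) = -2 - 7*11 = -2 - 77 = -79)
r = 313/3 (r = -1 + (-79*(-4 + 0))/3 = -1 + (-79*(-4))/3 = -1 + (1/3)*316 = -1 + 316/3 = 313/3 ≈ 104.33)
r*G(X) = (313/3)*(-3) = -313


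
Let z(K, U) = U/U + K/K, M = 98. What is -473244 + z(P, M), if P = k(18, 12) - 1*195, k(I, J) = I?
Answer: -473242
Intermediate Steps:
P = -177 (P = 18 - 1*195 = 18 - 195 = -177)
z(K, U) = 2 (z(K, U) = 1 + 1 = 2)
-473244 + z(P, M) = -473244 + 2 = -473242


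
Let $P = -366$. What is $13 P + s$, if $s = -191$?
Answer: $-4949$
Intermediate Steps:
$13 P + s = 13 \left(-366\right) - 191 = -4758 - 191 = -4949$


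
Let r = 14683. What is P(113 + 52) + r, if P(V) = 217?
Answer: 14900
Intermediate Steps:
P(113 + 52) + r = 217 + 14683 = 14900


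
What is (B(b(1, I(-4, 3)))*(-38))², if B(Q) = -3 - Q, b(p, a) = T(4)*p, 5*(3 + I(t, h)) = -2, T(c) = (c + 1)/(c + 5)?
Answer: 1478656/81 ≈ 18255.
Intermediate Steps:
T(c) = (1 + c)/(5 + c)
I(t, h) = -17/5 (I(t, h) = -3 + (⅕)*(-2) = -3 - ⅖ = -17/5)
b(p, a) = 5*p/9 (b(p, a) = ((1 + 4)/(5 + 4))*p = (5/9)*p = ((⅑)*5)*p = 5*p/9)
(B(b(1, I(-4, 3)))*(-38))² = ((-3 - 5/9)*(-38))² = (-32/9*(-38))² = (1216/9)² = 1478656/81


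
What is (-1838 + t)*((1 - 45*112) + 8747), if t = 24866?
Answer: 85387824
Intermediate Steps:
(-1838 + t)*((1 - 45*112) + 8747) = (-1838 + 24866)*((1 - 45*112) + 8747) = 23028*((1 - 5040) + 8747) = 23028*(-5039 + 8747) = 23028*3708 = 85387824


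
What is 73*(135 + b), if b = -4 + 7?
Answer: 10074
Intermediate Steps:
b = 3
73*(135 + b) = 73*(135 + 3) = 73*138 = 10074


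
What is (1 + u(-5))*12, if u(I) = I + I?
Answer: -108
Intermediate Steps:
u(I) = 2*I
(1 + u(-5))*12 = (1 + 2*(-5))*12 = (1 - 10)*12 = -9*12 = -108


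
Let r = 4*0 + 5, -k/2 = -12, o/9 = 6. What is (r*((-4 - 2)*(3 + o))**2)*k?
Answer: 14035680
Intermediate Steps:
o = 54 (o = 9*6 = 54)
k = 24 (k = -2*(-12) = 24)
r = 5 (r = 0 + 5 = 5)
(r*((-4 - 2)*(3 + o))**2)*k = (5*((-4 - 2)*(3 + 54))**2)*24 = (5*(-6*57)**2)*24 = (5*(-342)**2)*24 = (5*116964)*24 = 584820*24 = 14035680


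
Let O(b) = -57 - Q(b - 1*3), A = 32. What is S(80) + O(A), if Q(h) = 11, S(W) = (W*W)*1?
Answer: 6332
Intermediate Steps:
S(W) = W² (S(W) = W²*1 = W²)
O(b) = -68 (O(b) = -57 - 1*11 = -57 - 11 = -68)
S(80) + O(A) = 80² - 68 = 6400 - 68 = 6332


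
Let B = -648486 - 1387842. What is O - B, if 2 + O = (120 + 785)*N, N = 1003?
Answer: 2944041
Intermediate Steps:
B = -2036328
O = 907713 (O = -2 + (120 + 785)*1003 = -2 + 905*1003 = -2 + 907715 = 907713)
O - B = 907713 - 1*(-2036328) = 907713 + 2036328 = 2944041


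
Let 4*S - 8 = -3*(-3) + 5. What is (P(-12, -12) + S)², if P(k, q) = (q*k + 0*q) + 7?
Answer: 97969/4 ≈ 24492.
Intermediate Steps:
P(k, q) = 7 + k*q (P(k, q) = (k*q + 0) + 7 = k*q + 7 = 7 + k*q)
S = 11/2 (S = 2 + (-3*(-3) + 5)/4 = 2 + (9 + 5)/4 = 2 + (¼)*14 = 2 + 7/2 = 11/2 ≈ 5.5000)
(P(-12, -12) + S)² = ((7 - 12*(-12)) + 11/2)² = ((7 + 144) + 11/2)² = (151 + 11/2)² = (313/2)² = 97969/4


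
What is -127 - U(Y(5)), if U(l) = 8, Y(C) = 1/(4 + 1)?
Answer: -135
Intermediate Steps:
Y(C) = 1/5
-127 - U(Y(5)) = -127 - 1*8 = -127 - 8 = -135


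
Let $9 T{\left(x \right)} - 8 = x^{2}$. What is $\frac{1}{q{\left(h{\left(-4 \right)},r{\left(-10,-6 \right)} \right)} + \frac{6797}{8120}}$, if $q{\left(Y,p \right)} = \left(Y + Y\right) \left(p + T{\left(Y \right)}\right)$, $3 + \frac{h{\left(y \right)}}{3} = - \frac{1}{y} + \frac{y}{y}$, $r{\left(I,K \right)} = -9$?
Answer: $\frac{13920}{749557} \approx 0.018571$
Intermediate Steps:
$T{\left(x \right)} = \frac{8}{9} + \frac{x^{2}}{9}$
$h{\left(y \right)} = -6 - \frac{3}{y}$ ($h{\left(y \right)} = -9 + 3 \left(- \frac{1}{y} + \frac{y}{y}\right) = -9 + 3 \left(- \frac{1}{y} + 1\right) = -9 + 3 \left(1 - \frac{1}{y}\right) = -9 + \left(3 - \frac{3}{y}\right) = -6 - \frac{3}{y}$)
$q{\left(Y,p \right)} = 2 Y \left(\frac{8}{9} + p + \frac{Y^{2}}{9}\right)$ ($q{\left(Y,p \right)} = \left(Y + Y\right) \left(p + \left(\frac{8}{9} + \frac{Y^{2}}{9}\right)\right) = 2 Y \left(\frac{8}{9} + p + \frac{Y^{2}}{9}\right)$)
$\frac{1}{q{\left(h{\left(-4 \right)},r{\left(-10,-6 \right)} \right)} + \frac{6797}{8120}} = \frac{1}{\frac{2 \left(-6 - \frac{3}{-4}\right) \left(8 + \left(-6 - \frac{3}{-4}\right)^{2} + 9 \left(-9\right)\right)}{9} + \frac{6797}{8120}} = \frac{1}{\frac{2 \left(-6 - - \frac{3}{4}\right) \left(8 + \left(-6 - - \frac{3}{4}\right)^{2} - 81\right)}{9} + 6797 \cdot \frac{1}{8120}} = \frac{1}{\frac{2 \left(-6 + \frac{3}{4}\right) \left(8 + \left(-6 + \frac{3}{4}\right)^{2} - 81\right)}{9} + \frac{971}{1160}} = \frac{1}{\frac{2}{9} \left(- \frac{21}{4}\right) \left(8 + \left(- \frac{21}{4}\right)^{2} - 81\right) + \frac{971}{1160}} = \frac{1}{\frac{2}{9} \left(- \frac{21}{4}\right) \left(8 + \frac{441}{16} - 81\right) + \frac{971}{1160}} = \frac{1}{\frac{2}{9} \left(- \frac{21}{4}\right) \left(- \frac{727}{16}\right) + \frac{971}{1160}} = \frac{1}{\frac{5089}{96} + \frac{971}{1160}} = \frac{1}{\frac{749557}{13920}} = \frac{13920}{749557}$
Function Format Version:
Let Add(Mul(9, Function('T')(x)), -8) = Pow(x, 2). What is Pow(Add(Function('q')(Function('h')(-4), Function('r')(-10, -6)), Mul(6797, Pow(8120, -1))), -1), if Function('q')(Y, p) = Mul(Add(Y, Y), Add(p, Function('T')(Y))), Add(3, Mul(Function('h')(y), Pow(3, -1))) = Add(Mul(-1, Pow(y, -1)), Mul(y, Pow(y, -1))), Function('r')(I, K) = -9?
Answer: Rational(13920, 749557) ≈ 0.018571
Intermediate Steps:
Function('T')(x) = Add(Rational(8, 9), Mul(Rational(1, 9), Pow(x, 2)))
Function('h')(y) = Add(-6, Mul(-3, Pow(y, -1))) (Function('h')(y) = Add(-9, Mul(3, Add(Mul(-1, Pow(y, -1)), Mul(y, Pow(y, -1))))) = Add(-9, Mul(3, Add(Mul(-1, Pow(y, -1)), 1))) = Add(-9, Mul(3, Add(1, Mul(-1, Pow(y, -1))))) = Add(-9, Add(3, Mul(-3, Pow(y, -1)))) = Add(-6, Mul(-3, Pow(y, -1))))
Function('q')(Y, p) = Mul(2, Y, Add(Rational(8, 9), p, Mul(Rational(1, 9), Pow(Y, 2)))) (Function('q')(Y, p) = Mul(Add(Y, Y), Add(p, Add(Rational(8, 9), Mul(Rational(1, 9), Pow(Y, 2))))) = Mul(Mul(2, Y), Add(Rational(8, 9), p, Mul(Rational(1, 9), Pow(Y, 2)))) = Mul(2, Y, Add(Rational(8, 9), p, Mul(Rational(1, 9), Pow(Y, 2)))))
Pow(Add(Function('q')(Function('h')(-4), Function('r')(-10, -6)), Mul(6797, Pow(8120, -1))), -1) = Pow(Add(Mul(Rational(2, 9), Add(-6, Mul(-3, Pow(-4, -1))), Add(8, Pow(Add(-6, Mul(-3, Pow(-4, -1))), 2), Mul(9, -9))), Mul(6797, Pow(8120, -1))), -1) = Pow(Add(Mul(Rational(2, 9), Add(-6, Mul(-3, Rational(-1, 4))), Add(8, Pow(Add(-6, Mul(-3, Rational(-1, 4))), 2), -81)), Mul(6797, Rational(1, 8120))), -1) = Pow(Add(Mul(Rational(2, 9), Add(-6, Rational(3, 4)), Add(8, Pow(Add(-6, Rational(3, 4)), 2), -81)), Rational(971, 1160)), -1) = Pow(Add(Mul(Rational(2, 9), Rational(-21, 4), Add(8, Pow(Rational(-21, 4), 2), -81)), Rational(971, 1160)), -1) = Pow(Add(Mul(Rational(2, 9), Rational(-21, 4), Add(8, Rational(441, 16), -81)), Rational(971, 1160)), -1) = Pow(Add(Mul(Rational(2, 9), Rational(-21, 4), Rational(-727, 16)), Rational(971, 1160)), -1) = Pow(Add(Rational(5089, 96), Rational(971, 1160)), -1) = Pow(Rational(749557, 13920), -1) = Rational(13920, 749557)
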